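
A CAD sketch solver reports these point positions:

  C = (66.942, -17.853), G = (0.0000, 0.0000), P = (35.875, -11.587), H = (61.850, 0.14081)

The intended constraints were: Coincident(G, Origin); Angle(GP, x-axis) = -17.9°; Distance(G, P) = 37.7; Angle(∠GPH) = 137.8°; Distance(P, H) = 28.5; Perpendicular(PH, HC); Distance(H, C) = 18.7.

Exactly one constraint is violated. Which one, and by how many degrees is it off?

Perpendicular(PH, HC) — off by 8.50°.

G = (0.00, 0.00) ✓; GP at -17.90° ✓; |GP| = 37.70 ✓; ∠GPH = 137.8° ✓; |PH| = 28.50 ✓; ∠(PH, HC) = 98.50° ✗; |HC| = 18.70 ✓.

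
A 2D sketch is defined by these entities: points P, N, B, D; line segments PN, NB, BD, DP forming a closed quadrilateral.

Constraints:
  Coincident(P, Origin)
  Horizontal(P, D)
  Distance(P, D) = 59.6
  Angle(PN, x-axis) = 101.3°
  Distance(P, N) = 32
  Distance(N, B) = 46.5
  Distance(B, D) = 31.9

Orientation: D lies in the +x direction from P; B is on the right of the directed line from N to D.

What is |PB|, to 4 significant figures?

27.70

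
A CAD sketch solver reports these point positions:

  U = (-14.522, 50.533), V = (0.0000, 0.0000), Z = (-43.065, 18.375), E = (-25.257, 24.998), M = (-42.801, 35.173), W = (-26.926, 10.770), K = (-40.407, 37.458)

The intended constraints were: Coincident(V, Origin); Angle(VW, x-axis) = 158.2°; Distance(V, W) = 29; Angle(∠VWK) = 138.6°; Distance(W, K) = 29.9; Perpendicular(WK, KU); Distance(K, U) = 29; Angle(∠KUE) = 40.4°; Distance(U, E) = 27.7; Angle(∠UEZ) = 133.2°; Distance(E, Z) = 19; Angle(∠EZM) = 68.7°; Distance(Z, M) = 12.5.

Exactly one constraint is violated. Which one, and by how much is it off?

Distance(Z, M) = 12.5 — off by 4.30.

V = (0.00, 0.00) ✓; VW at 158.2° ✓; |VW| = 29.00 ✓; ∠VWK = 138.6° ✓; |WK| = 29.90 ✓; ∠(WK, KU) = 90.00° ✓; |KU| = 29.00 ✓; ∠KUE = 40.40° ✓; |UE| = 27.70 ✓; ∠UEZ = 133.2° ✓; |EZ| = 19.00 ✓; ∠EZM = 68.70° ✓; |ZM| = 16.80 ✗.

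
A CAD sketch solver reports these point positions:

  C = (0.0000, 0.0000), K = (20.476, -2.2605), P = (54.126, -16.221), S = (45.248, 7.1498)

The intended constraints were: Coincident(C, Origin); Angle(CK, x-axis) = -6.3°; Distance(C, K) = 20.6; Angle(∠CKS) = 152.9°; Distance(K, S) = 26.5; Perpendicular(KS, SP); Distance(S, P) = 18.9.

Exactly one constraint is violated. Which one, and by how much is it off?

Distance(S, P) = 18.9 — off by 6.10.

C = (0.00, 0.00) ✓; CK at -6.300° ✓; |CK| = 20.60 ✓; ∠CKS = 152.9° ✓; |KS| = 26.50 ✓; ∠(KS, SP) = 90.00° ✓; |SP| = 25.00 ✗.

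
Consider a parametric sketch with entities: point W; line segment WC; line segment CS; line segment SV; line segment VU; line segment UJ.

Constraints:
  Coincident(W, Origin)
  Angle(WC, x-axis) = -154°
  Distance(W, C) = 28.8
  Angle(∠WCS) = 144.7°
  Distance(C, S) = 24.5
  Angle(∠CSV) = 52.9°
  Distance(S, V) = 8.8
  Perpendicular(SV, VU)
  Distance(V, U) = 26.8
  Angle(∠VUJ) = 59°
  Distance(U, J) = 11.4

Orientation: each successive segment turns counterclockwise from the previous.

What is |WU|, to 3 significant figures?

33.5

W is at the origin; WC runs at -154.0° with length 28.8, so C = (-25.9, -12.6). ∠WCS = 144.7° gives CS at -119° from the x-axis; with |CS| = 24.5, S = (-37.7, -34.1). ∠CSV = 52.9° gives SV at 8.40° from the x-axis; with |SV| = 8.8, V = (-28.9, -32.8). SV ⟂ VU, so VU runs at 98.4°; with |VU| = 26.8, U = (-32.9, -6.32). Then |WU| = |U − W| = 33.5.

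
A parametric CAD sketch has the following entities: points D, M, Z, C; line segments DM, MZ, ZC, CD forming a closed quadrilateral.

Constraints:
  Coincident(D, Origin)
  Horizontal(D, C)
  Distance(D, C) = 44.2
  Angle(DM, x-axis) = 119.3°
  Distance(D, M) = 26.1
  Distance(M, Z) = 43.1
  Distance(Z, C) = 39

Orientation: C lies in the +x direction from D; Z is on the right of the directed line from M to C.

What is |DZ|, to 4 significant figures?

17.00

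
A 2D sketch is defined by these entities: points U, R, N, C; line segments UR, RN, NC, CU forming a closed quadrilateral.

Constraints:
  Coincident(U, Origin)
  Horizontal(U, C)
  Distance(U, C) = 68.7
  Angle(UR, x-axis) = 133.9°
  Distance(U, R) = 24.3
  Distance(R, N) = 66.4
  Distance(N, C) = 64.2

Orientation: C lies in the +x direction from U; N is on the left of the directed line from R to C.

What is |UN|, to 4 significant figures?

67.25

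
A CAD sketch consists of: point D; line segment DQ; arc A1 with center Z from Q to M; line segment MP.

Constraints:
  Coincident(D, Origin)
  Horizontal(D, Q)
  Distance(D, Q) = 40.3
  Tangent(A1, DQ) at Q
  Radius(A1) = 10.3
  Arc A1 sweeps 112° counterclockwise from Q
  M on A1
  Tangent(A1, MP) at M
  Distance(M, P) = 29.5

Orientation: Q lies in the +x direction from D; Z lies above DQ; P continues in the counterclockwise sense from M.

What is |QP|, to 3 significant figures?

41.5

D is at the origin; D and Q share the same y with |DQ| = 40.3 and Q on the +x side, so Q = (40.3, 0.00). The tangent condition forces ZQ to be normal to DQ, so Z = Q + (0, 10.3) = (40.3, 10.3). On A1, Q sits at bearing -90° from Z; a 112° counterclockwise sweep puts M at bearing 22°, so M = Z + 10.3·(cos 22°, sin 22°) = (49.8, 14.2). The tangent condition forces ZM to be normal to MP, so MP runs along (−sin 22°, cos 22°); with |MP| = 29.5, P = (38.8, 41.5). Then |QP| = |P − Q| = 41.5.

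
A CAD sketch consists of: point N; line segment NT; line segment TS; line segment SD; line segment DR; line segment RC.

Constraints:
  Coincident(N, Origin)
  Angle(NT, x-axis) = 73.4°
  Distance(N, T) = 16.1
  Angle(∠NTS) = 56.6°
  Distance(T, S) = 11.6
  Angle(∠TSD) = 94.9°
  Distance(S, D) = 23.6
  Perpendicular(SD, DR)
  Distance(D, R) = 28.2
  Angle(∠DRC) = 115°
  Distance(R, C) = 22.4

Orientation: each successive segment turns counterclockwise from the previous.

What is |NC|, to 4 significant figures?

35.20

SD ⟂ DR, so DR runs at 11.90°; with |DR| = 28.2, R = (25.96, -5.202). ∠DRC = 115.0° gives RC at 76.90° from the x-axis; with |RC| = 22.4, C = (31.03, 16.62). Then |NC| = |C − N| = 35.20.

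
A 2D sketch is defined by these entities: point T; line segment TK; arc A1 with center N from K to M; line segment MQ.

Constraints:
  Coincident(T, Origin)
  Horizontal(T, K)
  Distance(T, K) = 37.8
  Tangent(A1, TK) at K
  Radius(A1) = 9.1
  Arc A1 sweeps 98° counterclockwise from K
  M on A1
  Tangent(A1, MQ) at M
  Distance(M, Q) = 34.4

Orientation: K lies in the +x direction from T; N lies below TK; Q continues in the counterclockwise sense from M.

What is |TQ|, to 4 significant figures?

55.69

On A1, K sits at bearing 90° from N; a 98° counterclockwise sweep puts M at bearing 188°, so M = N + 9.1·(cos 188°, sin 188°) = (28.79, -10.37). Tangency of A1 to MQ means the radius NM is perpendicular to MQ, so MQ runs along (−sin 188°, cos 188°); with |MQ| = 34.4, Q = (33.58, -44.43). Then |TQ| = |Q − T| = 55.69.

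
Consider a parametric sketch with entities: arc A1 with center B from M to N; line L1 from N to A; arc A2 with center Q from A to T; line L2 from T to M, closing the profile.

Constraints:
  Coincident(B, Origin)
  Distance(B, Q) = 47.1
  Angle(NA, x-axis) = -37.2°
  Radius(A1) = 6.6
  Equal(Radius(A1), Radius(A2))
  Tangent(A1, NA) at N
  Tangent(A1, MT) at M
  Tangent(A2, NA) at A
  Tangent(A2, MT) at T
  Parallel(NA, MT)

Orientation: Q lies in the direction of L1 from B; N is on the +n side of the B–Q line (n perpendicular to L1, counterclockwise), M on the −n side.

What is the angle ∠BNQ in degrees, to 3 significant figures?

82.0°

The slot axis is L1's direction at -37.2°, so u = (cos -37.2°, sin -37.2°) = (0.797, -0.605) and n = (−sin -37.2°, cos -37.2°) = (0.605, 0.797). B is at the origin and Q lies 47.1 along u from B, so Q = 47.1·u = (37.5, -28.5). Tangency of A1 to both parallel lines with radius 6.6 puts N and M at B ± 6.6·n: N = (3.99, 5.26), M = (-3.99, -5.26). Then cos ∠BNQ = NB·NQ / (|NB||NQ|), giving 82.0°.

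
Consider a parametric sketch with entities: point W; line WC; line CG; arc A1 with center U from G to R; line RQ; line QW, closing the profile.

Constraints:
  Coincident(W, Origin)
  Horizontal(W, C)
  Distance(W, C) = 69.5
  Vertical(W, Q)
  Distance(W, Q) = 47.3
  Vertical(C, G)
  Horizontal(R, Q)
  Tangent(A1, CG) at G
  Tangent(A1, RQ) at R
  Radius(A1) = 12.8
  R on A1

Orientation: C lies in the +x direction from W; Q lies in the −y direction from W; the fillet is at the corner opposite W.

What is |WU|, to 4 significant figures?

66.37

WQ is vertical with |WQ| = 47.3 and Q on the −y side, so Q = (0.000, -47.30). The virtual corner opposite W is at (69.50, -47.30). The tangent condition forces UG to be normal to CG and A1 meets RQ tangentially, so UR is at right angles to RQ, with radius 12.8, so the center U sits 12.8 in from both sides at U = (56.70, -34.50). Then |WU| = |U − W| = 66.37.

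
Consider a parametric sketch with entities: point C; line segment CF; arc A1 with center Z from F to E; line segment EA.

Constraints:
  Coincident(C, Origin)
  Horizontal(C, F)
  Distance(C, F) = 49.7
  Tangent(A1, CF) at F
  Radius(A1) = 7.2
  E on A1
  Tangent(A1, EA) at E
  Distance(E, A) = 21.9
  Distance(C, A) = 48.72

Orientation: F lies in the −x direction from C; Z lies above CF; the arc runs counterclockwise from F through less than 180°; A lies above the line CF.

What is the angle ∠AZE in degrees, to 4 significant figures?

71.80°

Checks: ∠(ZF, FC) = 90.00° ✓; |ZF| = 7.200 ✓; |ZE| = 7.200 ✓; ∠(ZE, EA) = 90.00° ✓; |EA| = 21.90 ✓; |CA| = 48.72 ✓.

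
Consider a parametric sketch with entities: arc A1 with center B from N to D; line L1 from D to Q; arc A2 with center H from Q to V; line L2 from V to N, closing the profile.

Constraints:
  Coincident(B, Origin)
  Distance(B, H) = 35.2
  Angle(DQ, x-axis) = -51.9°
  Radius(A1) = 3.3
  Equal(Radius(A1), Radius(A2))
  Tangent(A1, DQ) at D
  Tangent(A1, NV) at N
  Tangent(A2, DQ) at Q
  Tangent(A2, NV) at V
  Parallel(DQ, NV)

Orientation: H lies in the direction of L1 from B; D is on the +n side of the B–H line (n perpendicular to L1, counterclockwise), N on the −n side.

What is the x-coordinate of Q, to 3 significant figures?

24.3

The slot axis is L1's direction at -51.9°, so u = (cos -51.9°, sin -51.9°) = (0.617, -0.787) and n = (−sin -51.9°, cos -51.9°) = (0.787, 0.617). B is at the origin and H lies 35.2 along u from B, so H = 35.2·u = (21.7, -27.7). Tangency of A1 to both parallel lines with radius 3.3 puts D and N at B ± 3.3·n: D = (2.60, 2.04), N = (-2.60, -2.04). Equal radii place Q and V the same way about H: Q = H + 3.3·n = (24.3, -25.7), V = H − 3.3·n = (19.1, -29.7). So Q.x = 24.3.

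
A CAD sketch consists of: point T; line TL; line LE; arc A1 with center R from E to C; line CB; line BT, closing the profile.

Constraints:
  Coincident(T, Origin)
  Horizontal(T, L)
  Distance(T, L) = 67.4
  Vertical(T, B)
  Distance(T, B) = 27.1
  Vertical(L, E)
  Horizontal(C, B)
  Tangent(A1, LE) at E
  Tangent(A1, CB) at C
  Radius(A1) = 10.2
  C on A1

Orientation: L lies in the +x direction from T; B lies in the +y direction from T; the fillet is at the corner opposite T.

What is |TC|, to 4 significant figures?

63.29

T is at the origin; T and L share the same y with |TL| = 67.4 and L on the +x side, so L = (67.40, 0.000). TB is vertical with |TB| = 27.1 and B on the +y side, so B = (0.000, 27.10). The virtual corner opposite T is at (67.40, 27.10). Tangency of A1 to LE means the radius RE is perpendicular to LE and the tangent condition forces RC to be normal to CB, with radius 10.2, so the center R sits 10.2 in from both sides at R = (57.20, 16.90). That places the tangent points at E = (67.40, 16.90) on LE and C = (57.20, 27.10) on CB. Then |TC| = |C − T| = 63.29.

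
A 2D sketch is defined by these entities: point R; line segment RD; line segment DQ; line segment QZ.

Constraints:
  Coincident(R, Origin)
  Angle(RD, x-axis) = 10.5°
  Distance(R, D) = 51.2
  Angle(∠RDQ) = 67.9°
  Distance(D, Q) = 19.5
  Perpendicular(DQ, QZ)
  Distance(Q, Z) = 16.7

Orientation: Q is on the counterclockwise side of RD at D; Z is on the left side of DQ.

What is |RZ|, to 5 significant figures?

30.739

R is at the origin; RD runs at 10.5° with length 51.2, so D = 51.2·(cos 10.5°, sin 10.5°) = (50.343, 9.3305). ∠RDQ = 67.9°, so DQ runs at 10.5° + (180° − 67.9°) = 122.60° from the x-axis; with |DQ| = 19.5, Q = D + 19.5·(cos 122.60°, sin 122.60°) = (39.837, 25.758). DQ is perpendicular to QZ; with |QZ| = 16.7 on the left of DQ, Z = Q + 16.7·(-0.84245, -0.53877) = (25.768, 16.761). Then |RZ| = |Z − R| = 30.739.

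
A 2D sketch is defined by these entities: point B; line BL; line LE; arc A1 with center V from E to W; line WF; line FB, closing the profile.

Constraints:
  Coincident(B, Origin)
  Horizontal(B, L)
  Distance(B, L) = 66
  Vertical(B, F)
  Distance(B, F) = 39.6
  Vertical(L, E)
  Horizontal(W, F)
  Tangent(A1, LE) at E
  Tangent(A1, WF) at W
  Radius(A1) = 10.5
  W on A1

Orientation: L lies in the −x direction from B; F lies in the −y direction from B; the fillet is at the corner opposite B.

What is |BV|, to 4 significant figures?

62.67

B is at the origin; B and L share the same y with |BL| = 66.0 and L on the −x side, so L = (-66.00, 0.000). BF is vertical with |BF| = 39.6 and F on the −y side, so F = (0.000, -39.60). The virtual corner opposite B is at (-66.00, -39.60). Tangency of A1 to LE means the radius VE is perpendicular to LE and since A1 is tangent to WF there, VW ⟂ WF, with radius 10.5, so the center V sits 10.5 in from both sides at V = (-55.50, -29.10). Then |BV| = |V − B| = 62.67.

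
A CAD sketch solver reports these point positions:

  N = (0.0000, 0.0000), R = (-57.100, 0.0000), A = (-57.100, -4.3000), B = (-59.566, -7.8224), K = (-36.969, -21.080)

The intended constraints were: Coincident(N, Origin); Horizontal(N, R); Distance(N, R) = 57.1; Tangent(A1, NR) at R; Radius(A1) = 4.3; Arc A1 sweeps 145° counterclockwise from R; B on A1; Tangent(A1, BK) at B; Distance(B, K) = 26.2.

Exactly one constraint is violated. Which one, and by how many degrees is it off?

Tangent(A1, BK) at B — off by 4.60°.

N = (0.00, 0.00) ✓; N.y = 0.00, R.y = 0.00 ✓; |NR| = 57.10 ✓; ∠(AR, RN) = 90.00° ✓; |AR| = 4.300 ✓; bearing(A→B) − bearing(A→R) = 145.0° ✓; |AB| = 4.300 ✓; ∠(AB, BK) = 85.40° ✗; |BK| = 26.20 ✓.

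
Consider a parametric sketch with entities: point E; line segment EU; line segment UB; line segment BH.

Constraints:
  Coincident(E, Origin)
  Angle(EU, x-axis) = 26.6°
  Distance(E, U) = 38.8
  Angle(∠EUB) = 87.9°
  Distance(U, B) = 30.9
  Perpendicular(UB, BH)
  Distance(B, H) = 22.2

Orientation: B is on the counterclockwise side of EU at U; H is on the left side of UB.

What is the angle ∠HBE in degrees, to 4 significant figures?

37.24°

E is at the origin; EU runs at 26.6° with length 38.8, so U = 38.8·(cos 26.6°, sin 26.6°) = (34.69, 17.37). ∠EUB = 87.9°, so UB runs at 26.6° + (180° − 87.9°) = 118.7° from the x-axis; with |UB| = 30.9, B = U + 30.9·(cos 118.7°, sin 118.7°) = (19.85, 44.48). UB is perpendicular to BH; with |BH| = 22.2 on the left of UB, H = B + 22.2·(-0.8771, -0.4802) = (0.3816, 33.82). Then cos ∠HBE = BH·BE / (|BH||BE|), giving 37.24°.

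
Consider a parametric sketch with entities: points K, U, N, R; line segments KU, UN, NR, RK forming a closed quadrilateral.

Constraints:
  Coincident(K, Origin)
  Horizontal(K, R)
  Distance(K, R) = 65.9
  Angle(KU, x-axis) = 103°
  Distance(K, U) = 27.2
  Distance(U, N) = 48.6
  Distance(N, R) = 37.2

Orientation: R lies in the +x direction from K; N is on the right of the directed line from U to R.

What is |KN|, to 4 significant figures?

30.09

Checks: |UN| = 48.60 ✓; |NR| = 37.20 ✓.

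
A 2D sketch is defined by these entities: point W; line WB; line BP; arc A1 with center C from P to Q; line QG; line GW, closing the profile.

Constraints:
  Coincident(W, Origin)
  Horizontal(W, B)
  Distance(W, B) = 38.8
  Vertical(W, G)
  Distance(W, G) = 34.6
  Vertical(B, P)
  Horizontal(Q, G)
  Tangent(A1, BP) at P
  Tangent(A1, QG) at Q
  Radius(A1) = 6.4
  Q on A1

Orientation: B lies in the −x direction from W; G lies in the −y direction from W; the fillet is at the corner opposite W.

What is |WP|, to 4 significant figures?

47.97

The virtual corner opposite W is at (-38.80, -34.60). Tangency of A1 to BP means the radius CP is perpendicular to BP and since A1 is tangent to QG there, CQ ⟂ QG, with radius 6.4, so the center C sits 6.4 in from both sides at C = (-32.40, -28.20). That places the tangent points at P = (-38.80, -28.20) on BP and Q = (-32.40, -34.60) on QG. Then |WP| = |P − W| = 47.97.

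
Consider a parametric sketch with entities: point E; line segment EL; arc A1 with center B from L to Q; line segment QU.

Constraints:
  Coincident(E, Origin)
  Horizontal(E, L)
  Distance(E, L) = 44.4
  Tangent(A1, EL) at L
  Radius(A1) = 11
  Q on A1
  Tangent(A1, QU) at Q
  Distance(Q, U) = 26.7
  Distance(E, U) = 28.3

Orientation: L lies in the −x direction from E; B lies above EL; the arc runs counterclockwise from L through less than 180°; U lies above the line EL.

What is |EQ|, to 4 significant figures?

36.77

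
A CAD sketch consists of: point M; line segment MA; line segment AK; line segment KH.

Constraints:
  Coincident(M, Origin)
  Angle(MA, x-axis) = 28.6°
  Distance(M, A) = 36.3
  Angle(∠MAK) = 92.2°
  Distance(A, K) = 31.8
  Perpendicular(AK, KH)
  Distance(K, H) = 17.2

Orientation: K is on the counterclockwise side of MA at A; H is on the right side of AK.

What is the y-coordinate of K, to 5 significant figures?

45.860

M is at the origin; MA runs at 28.6° with length 36.3, so A = 36.3·(cos 28.6°, sin 28.6°) = (31.871, 17.377). ∠MAK = 92.2°, so AK runs at 28.6° + (180° − 92.2°) = 116.40° from the x-axis; with |AK| = 31.8, K = A + 31.8·(cos 116.40°, sin 116.40°) = (17.731, 45.860). So K.y = 45.860.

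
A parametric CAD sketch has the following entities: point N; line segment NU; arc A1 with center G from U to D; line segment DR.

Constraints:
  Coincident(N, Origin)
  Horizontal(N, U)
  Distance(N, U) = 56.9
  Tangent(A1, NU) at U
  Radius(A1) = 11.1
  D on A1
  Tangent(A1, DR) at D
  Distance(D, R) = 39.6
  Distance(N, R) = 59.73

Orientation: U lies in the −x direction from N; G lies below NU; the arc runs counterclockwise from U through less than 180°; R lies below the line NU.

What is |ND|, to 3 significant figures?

67.5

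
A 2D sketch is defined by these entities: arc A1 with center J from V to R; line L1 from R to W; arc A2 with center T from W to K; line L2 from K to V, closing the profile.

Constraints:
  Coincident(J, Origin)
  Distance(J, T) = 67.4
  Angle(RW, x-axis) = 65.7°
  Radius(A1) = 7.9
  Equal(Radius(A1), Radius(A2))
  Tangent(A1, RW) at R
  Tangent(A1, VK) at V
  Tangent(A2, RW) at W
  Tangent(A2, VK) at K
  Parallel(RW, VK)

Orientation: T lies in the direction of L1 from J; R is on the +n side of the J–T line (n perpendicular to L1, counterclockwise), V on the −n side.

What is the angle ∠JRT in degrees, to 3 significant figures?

83.3°

J is at the origin and T lies 67.4 along u from J, so T = 67.4·u = (27.7, 61.4). Tangency of A1 to both parallel lines with radius 7.9 puts R and V at J ± 7.9·n: R = (-7.20, 3.25), V = (7.20, -3.25). Then cos ∠JRT = RJ·RT / (|RJ||RT|), giving 83.3°.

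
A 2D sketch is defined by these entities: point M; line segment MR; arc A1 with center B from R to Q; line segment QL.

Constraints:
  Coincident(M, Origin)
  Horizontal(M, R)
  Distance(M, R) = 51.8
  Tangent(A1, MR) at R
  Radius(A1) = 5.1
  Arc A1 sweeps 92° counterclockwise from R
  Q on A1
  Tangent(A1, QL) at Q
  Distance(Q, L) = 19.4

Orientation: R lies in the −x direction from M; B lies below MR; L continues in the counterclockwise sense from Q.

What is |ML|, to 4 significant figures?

61.39

M is at the origin; MR is horizontal with |MR| = 51.8 and R on the −x side, so R = (-51.80, 0.000). Tangency of A1 to MR means the radius BR is perpendicular to MR, so B = R + (0, -5.1) = (-51.80, -5.100). On A1, R sits at bearing 90° from B; a 92° counterclockwise sweep puts Q at bearing 182°, so Q = B + 5.1·(cos 182°, sin 182°) = (-56.90, -5.278). Tangency of A1 to QL means the radius BQ is perpendicular to QL, so QL runs along (−sin 182°, cos 182°); with |QL| = 19.4, L = (-56.22, -24.67). Then |ML| = |L − M| = 61.39.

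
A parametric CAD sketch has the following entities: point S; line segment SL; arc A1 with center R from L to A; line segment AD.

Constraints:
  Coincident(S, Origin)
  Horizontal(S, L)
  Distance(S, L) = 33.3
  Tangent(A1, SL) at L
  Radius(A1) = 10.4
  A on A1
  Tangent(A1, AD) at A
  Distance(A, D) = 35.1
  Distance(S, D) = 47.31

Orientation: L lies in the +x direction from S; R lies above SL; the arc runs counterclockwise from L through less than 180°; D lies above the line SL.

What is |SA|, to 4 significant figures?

44.61

Checks: |SL| = 33.30 ✓; ∠(RL, LS) = 90.00° ✓; |RL| = 10.40 ✓; |RA| = 10.40 ✓; ∠(RA, AD) = 90.00° ✓; |AD| = 35.10 ✓; |SD| = 47.31 ✓.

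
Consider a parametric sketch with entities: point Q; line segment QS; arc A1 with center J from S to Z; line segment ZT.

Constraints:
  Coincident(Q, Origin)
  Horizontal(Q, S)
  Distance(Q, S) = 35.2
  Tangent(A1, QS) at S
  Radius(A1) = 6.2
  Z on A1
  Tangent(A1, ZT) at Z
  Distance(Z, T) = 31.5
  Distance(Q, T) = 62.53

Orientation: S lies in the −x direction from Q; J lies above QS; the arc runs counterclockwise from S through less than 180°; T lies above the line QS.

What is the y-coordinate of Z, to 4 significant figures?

10.62

Checks: ∠(JS, SQ) = 90.00° ✓; |JZ| = 6.200 ✓; ∠(JZ, ZT) = 90.00° ✓; |ZT| = 31.50 ✓; |QT| = 62.53 ✓.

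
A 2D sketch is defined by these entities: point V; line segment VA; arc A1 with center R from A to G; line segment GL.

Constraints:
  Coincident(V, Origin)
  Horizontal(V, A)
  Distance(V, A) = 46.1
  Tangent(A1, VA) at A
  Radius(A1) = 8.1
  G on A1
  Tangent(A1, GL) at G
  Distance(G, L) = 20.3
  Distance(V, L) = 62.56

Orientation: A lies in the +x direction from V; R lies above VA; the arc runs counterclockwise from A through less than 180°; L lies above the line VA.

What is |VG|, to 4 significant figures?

54.65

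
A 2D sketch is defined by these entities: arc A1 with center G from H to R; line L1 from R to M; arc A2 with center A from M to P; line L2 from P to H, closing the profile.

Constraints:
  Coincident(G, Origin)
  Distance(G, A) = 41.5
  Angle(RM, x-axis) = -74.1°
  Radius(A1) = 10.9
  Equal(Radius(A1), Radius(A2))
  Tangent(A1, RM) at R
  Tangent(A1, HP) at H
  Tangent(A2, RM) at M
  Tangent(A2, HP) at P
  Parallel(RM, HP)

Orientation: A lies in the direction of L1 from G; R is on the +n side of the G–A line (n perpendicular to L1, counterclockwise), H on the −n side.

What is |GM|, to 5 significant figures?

42.908

The slot axis is L1's direction at -74.1°, so u = (cos -74.1°, sin -74.1°) = (0.27396, -0.96174) and n = (−sin -74.1°, cos -74.1°) = (0.96174, 0.27396). G is at the origin and A lies 41.5 along u from G, so A = 41.5·u = (11.369, -39.912). Tangency of A1 to both parallel lines with radius 10.9 puts R and H at G ± 10.9·n: R = (10.483, 2.9862), H = (-10.483, -2.9862). Equal radii place M and P the same way about A: M = A + 10.9·n = (21.852, -36.926), P = A − 10.9·n = (0.88633, -42.898). Then |GM| = |M − G| = 42.908.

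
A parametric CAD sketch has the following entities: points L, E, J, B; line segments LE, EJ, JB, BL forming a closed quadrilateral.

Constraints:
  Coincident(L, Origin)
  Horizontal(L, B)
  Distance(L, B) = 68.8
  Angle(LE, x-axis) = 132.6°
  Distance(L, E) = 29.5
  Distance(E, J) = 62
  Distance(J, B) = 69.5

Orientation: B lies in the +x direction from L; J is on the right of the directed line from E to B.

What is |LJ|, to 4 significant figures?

34.56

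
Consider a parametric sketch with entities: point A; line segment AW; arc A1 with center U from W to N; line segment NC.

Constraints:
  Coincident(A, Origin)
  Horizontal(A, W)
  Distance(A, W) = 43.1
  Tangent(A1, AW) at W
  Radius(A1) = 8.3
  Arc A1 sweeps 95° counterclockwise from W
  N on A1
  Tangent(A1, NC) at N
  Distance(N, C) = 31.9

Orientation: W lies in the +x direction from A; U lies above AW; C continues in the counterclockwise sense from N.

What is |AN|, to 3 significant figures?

52.2

A is at the origin; A and W share the same y with |AW| = 43.1 and W on the +x side, so W = (43.1, 0.00). A1 meets AW tangentially, so UW is at right angles to AW, so U = W + (0, 8.3) = (43.1, 8.30). On A1, W sits at bearing -90° from U; a 95° counterclockwise sweep puts N at bearing 5°, so N = U + 8.3·(cos 5°, sin 5°) = (51.4, 9.02). Then |AN| = |N − A| = 52.2.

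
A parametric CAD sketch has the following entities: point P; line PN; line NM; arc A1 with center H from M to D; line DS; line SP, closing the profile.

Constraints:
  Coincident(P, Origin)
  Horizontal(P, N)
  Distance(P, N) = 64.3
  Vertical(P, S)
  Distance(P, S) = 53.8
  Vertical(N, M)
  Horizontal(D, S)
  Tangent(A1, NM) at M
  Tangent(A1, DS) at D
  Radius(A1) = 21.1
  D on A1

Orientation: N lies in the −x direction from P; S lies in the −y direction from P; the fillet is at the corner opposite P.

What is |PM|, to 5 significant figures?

72.137

The virtual corner opposite P is at (-64.300, -53.800). Since A1 is tangent to NM there, HM ⟂ NM and tangency of A1 to DS means the radius HD is perpendicular to DS, with radius 21.1, so the center H sits 21.1 in from both sides at H = (-43.200, -32.700). That places the tangent points at M = (-64.300, -32.700) on NM and D = (-43.200, -53.800) on DS. Then |PM| = |M − P| = 72.137.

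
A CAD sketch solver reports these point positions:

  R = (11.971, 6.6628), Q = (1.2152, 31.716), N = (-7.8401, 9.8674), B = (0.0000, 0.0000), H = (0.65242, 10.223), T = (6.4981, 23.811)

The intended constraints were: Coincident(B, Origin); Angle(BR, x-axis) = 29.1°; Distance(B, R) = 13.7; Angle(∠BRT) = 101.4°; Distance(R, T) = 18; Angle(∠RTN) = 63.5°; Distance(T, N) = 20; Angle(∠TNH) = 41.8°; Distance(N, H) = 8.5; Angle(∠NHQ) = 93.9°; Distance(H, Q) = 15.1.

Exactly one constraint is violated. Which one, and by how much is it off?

Distance(H, Q) = 15.1 — off by 6.40.

B = (0.00, 0.00) ✓; BR at 29.10° ✓; |BR| = 13.70 ✓; ∠BRT = 101.4° ✓; |RT| = 18.00 ✓; ∠RTN = 63.50° ✓; |TN| = 20.00 ✓; ∠TNH = 41.80° ✓; |NH| = 8.500 ✓; ∠NHQ = 93.90° ✓; |HQ| = 21.50 ✗.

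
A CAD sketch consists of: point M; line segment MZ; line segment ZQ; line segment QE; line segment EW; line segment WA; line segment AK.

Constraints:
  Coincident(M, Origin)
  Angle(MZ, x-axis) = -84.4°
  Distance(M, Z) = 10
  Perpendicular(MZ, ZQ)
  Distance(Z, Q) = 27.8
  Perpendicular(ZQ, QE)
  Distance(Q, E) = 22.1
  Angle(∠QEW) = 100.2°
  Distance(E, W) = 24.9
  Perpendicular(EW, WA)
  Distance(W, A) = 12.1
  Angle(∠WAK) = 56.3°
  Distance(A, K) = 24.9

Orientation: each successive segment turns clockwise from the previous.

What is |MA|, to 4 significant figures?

4.742

M is at the origin; MZ runs at -84.4° with length 10.0, so Z = (0.9758, -9.952). MZ ⟂ ZQ, so ZQ runs at -174.4°; with |ZQ| = 27.8, Q = (-26.69, -12.67). ZQ is perpendicular to QE, so QE runs at 95.60°; with |QE| = 22.1, E = (-28.85, 9.329). ∠QEW = 100.2° gives EW at 15.80° from the x-axis; with |EW| = 24.9, W = (-4.889, 16.11). EW is perpendicular to WA, so WA runs at -74.20°; with |WA| = 12.1, A = (-1.594, 4.466). Then |MA| = |A − M| = 4.742.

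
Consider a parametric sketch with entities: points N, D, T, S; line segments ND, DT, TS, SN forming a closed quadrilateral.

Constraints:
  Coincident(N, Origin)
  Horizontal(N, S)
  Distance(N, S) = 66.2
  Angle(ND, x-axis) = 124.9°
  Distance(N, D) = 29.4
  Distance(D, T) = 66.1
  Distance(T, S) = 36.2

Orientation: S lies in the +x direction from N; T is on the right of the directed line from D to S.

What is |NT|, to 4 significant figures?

38.71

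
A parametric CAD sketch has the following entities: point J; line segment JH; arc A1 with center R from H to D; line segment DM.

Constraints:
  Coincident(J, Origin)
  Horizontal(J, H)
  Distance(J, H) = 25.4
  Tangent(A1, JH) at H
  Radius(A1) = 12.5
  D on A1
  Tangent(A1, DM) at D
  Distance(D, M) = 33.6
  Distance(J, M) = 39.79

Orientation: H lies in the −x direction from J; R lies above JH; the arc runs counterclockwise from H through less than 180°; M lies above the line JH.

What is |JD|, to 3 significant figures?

15.9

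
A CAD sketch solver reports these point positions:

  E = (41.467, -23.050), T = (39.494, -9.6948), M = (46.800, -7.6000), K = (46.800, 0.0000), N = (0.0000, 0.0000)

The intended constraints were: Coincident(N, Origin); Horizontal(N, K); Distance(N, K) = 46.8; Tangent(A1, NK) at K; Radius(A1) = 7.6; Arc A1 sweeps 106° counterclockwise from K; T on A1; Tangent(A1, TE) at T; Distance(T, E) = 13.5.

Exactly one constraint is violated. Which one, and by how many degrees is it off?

Tangent(A1, TE) at T — off by 7.60°.

N = (0.00, 0.00) ✓; N.y = 0.00, K.y = 0.00 ✓; |NK| = 46.80 ✓; ∠(MK, KN) = 90.00° ✓; |MK| = 7.600 ✓; bearing(M→T) − bearing(M→K) = 106.0° ✓; |MT| = 7.600 ✓; ∠(MT, TE) = 97.60° ✗; |TE| = 13.50 ✓.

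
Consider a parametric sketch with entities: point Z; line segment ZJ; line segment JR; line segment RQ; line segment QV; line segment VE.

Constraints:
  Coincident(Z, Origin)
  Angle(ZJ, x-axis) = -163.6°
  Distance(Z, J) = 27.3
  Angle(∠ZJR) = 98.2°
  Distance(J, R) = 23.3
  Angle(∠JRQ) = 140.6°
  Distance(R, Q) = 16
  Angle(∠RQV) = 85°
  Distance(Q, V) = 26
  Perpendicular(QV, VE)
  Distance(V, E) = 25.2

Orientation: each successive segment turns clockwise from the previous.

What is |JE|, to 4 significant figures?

11.11

∠RQV = 85.0° gives QV at -19.80° from the x-axis; with |QV| = 26.0, V = (-7.339, 20.14). The perpendicularity gives VE at right angles to QV, so VE runs at -109.8°; with |VE| = 25.2, E = (-15.87, -3.571). Then |JE| = |E − J| = 11.11.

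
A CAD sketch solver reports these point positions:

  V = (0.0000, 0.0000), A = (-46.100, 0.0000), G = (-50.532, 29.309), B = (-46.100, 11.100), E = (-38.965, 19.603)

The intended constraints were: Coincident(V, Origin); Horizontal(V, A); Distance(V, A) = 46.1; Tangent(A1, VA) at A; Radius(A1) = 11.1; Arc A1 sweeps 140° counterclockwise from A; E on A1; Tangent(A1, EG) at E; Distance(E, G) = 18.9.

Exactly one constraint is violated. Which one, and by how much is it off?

Distance(E, G) = 18.9 — off by 3.80.

V = (0.00, 0.00) ✓; V.y = 0.00, A.y = 0.00 ✓; |VA| = 46.10 ✓; ∠(BA, AV) = 90.00° ✓; |BA| = 11.10 ✓; bearing(B→E) − bearing(B→A) = 140.0° ✓; |BE| = 11.10 ✓; ∠(BE, EG) = 90.00° ✓; |EG| = 15.10 ✗.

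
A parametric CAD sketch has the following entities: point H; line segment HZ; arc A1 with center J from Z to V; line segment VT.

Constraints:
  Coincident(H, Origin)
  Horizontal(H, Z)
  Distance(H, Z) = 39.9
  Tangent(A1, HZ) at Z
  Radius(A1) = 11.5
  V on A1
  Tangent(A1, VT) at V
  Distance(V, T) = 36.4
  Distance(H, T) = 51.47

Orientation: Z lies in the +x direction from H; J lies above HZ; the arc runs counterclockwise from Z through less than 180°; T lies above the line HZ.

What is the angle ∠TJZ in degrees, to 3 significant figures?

154°

H is at the origin; HZ is horizontal with |HZ| = 39.9 and Z on the +x side, so Z = (39.9, 0.00). Tangency of A1 to HZ means the radius JZ is perpendicular to HZ, so J = Z + (0, 11.5) = (39.9, 11.5). Since JV ⟂ VT (tangency), |JT| = √(11.5² + 36.4²) = 38.2 regardless of where V sits on A1. So T lies on both circle(H, 51.47) and circle(J, 38.2); the above-HZ intersection is T = (23.3, 45.9). V is the foot of the tangent from T: V = (48.3, 19.4).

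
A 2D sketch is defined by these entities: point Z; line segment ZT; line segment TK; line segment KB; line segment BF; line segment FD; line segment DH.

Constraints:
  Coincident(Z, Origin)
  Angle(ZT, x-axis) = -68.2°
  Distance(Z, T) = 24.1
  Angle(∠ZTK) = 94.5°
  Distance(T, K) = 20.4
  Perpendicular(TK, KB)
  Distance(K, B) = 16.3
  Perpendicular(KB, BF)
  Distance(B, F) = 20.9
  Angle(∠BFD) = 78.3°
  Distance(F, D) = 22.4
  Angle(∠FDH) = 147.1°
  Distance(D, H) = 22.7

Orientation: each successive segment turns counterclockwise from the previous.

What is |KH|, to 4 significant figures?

21.80

Z is at the origin; ZT runs at -68.2° with length 24.1, so T = (8.950, -22.38). ∠ZTK = 94.5° gives TK at 17.30° from the x-axis; with |TK| = 20.4, K = (28.43, -16.31). The perpendicularity gives KB at right angles to TK, so KB runs at 107.3°; with |KB| = 16.3, B = (23.58, -0.7475). The perpendicularity gives BF at right angles to KB, so BF runs at -162.7°; with |BF| = 20.9, F = (3.625, -6.963). ∠BFD = 78.3° gives FD at -61.00° from the x-axis; with |FD| = 22.4, D = (14.49, -26.55). ∠FDH = 147.1° gives DH at -28.10° from the x-axis; with |DH| = 22.7, H = (34.51, -37.25). Then |KH| = |H − K| = 21.80.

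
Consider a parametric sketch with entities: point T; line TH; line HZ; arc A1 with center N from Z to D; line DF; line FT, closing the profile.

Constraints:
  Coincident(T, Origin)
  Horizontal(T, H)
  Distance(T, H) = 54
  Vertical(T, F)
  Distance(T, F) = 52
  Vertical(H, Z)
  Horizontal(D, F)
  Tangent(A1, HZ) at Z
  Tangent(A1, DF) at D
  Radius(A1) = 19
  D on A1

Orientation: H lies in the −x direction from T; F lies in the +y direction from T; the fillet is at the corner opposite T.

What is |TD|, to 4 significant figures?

62.68

T is at the origin; T and H share the same y with |TH| = 54.0 and H on the −x side, so H = (-54.00, 0.000). T and F share the same x with |TF| = 52.0 and F on the +y side, so F = (0.000, 52.00). The virtual corner opposite T is at (-54.00, 52.00). Tangency of A1 to HZ means the radius NZ is perpendicular to HZ and since A1 is tangent to DF there, ND ⟂ DF, with radius 19.0, so the center N sits 19.0 in from both sides at N = (-35.00, 33.00). That places the tangent points at Z = (-54.00, 33.00) on HZ and D = (-35.00, 52.00) on DF. Then |TD| = |D − T| = 62.68.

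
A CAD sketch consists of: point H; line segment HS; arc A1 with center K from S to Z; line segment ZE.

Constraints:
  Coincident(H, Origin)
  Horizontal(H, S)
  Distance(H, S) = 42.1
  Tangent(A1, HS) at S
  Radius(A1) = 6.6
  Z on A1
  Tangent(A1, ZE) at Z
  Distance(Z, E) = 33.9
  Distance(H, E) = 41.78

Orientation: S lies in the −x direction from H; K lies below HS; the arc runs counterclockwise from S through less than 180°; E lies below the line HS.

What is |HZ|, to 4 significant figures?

48.08

Checks: |KZ| = 6.600 ✓; ∠(KZ, ZE) = 90.00° ✓; |ZE| = 33.90 ✓; |HE| = 41.78 ✓.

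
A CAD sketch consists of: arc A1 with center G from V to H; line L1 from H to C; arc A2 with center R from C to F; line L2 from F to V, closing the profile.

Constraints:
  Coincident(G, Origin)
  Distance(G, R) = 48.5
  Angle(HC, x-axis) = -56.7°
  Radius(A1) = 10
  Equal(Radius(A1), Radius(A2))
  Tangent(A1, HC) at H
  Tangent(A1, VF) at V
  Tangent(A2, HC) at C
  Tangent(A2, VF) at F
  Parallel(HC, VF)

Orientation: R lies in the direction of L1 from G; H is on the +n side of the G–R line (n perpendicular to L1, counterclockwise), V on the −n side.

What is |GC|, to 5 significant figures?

49.520

The slot axis is L1's direction at -56.7°, so u = (cos -56.7°, sin -56.7°) = (0.54902, -0.83581) and n = (−sin -56.7°, cos -56.7°) = (0.83581, 0.54902). G is at the origin and R lies 48.5 along u from G, so R = 48.5·u = (26.628, -40.537). Tangency of A1 to both parallel lines with radius 10.0 puts H and V at G ± 10.0·n: H = (8.3581, 5.4902), V = (-8.3581, -5.4902). Equal radii place C and F the same way about R: C = R + 10.0·n = (34.986, -35.046), F = R − 10.0·n = (18.270, -46.027). Then |GC| = |C − G| = 49.520.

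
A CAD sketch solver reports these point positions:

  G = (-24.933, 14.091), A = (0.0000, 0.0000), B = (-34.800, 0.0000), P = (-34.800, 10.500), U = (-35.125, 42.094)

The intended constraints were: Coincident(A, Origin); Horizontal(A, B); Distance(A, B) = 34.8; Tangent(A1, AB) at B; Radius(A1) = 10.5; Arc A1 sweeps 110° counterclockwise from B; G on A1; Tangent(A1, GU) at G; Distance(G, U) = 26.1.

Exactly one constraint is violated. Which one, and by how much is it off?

Distance(G, U) = 26.1 — off by 3.70.

A = (0.00, 0.00) ✓; A.y = 0.00, B.y = 0.00 ✓; |AB| = 34.80 ✓; ∠(PB, BA) = 90.00° ✓; |PB| = 10.50 ✓; bearing(P→G) − bearing(P→B) = 110.0° ✓; |PG| = 10.50 ✓; ∠(PG, GU) = 90.00° ✓; |GU| = 29.80 ✗.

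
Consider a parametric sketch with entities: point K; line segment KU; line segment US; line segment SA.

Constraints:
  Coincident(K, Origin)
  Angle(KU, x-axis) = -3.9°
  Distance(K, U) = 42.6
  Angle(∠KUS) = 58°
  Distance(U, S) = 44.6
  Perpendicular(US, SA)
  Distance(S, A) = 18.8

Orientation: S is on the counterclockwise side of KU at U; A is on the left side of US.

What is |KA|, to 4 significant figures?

28.02

∠KUS = 58.0°, so US runs at -3.9° + (180° − 58.0°) = 118.1° from the x-axis; with |US| = 44.6, S = U + 44.6·(cos 118.1°, sin 118.1°) = (21.49, 36.45). US ⟂ SA; with |SA| = 18.8 on the left of US, A = S + 18.8·(-0.8821, -0.4710) = (4.910, 27.59). Then |KA| = |A − K| = 28.02.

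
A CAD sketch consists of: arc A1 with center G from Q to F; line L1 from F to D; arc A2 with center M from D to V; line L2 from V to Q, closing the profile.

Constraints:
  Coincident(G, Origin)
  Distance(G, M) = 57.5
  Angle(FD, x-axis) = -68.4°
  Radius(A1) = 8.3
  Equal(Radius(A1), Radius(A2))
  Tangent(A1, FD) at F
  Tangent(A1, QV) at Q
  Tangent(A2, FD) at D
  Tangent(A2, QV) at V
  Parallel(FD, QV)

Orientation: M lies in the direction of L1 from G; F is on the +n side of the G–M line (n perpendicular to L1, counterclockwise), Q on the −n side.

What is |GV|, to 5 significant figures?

58.096

Tangency of A1 to both parallel lines with radius 8.3 puts F and Q at G ± 8.3·n: F = (7.7171, 3.0554), Q = (-7.7171, -3.0554). Equal radii place D and V the same way about M: D = M + 8.3·n = (28.884, -50.407), V = M − 8.3·n = (13.450, -56.518). Then |GV| = |V − G| = 58.096.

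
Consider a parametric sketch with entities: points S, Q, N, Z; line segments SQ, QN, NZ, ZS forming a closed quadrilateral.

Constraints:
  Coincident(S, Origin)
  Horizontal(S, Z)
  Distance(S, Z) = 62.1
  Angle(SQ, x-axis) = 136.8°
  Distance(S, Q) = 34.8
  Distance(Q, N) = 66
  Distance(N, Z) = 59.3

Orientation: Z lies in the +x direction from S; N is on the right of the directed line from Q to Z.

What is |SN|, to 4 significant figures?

32.99

S is at the origin; S and Z share the same y with |SZ| = 62.1 and Z in +x, so Z = (62.1, 0). SQ runs at 136.8° with |SQ| = 34.8, so Q = (-25.37, 23.82). N is determined by |QN| = 66.0 and |NZ| = 59.3 together: it lies at the intersection of circle(Q, 66.0) and circle(Z, 59.3). With |QZ| = 90.65, the foot of the radical line on QZ is 49.96 from Q and the perpendicular offset is √(66.0² − 49.96²) = 43.13. Taking the right-of-QZ solution: N = (11.50, -30.92).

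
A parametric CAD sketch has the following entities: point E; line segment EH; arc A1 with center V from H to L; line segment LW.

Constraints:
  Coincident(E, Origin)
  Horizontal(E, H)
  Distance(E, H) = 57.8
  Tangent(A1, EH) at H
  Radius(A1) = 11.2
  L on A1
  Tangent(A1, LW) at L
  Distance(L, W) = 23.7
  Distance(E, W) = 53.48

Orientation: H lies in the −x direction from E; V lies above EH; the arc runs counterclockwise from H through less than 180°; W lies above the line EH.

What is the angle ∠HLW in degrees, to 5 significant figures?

140.22°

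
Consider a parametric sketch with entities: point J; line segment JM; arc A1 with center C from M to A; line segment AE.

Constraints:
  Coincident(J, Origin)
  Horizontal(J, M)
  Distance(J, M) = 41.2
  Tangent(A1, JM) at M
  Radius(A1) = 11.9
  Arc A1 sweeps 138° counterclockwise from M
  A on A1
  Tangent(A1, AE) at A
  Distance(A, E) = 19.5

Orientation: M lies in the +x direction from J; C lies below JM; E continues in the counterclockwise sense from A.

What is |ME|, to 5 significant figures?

34.416

J is at the origin; J and M share the same y with |JM| = 41.2 and M on the +x side, so M = (41.200, 0.0000). Since A1 is tangent to JM there, CM ⟂ JM, so C = M + (0, -11.9) = (41.200, -11.900). On A1, M sits at bearing 90° from C; a 138° counterclockwise sweep puts A at bearing 228°, so A = C + 11.9·(cos 228°, sin 228°) = (33.237, -20.743). Since A1 is tangent to AE there, CA ⟂ AE, so AE runs along (−sin 228°, cos 228°); with |AE| = 19.5, E = (47.729, -33.791). Then |ME| = |E − M| = 34.416.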